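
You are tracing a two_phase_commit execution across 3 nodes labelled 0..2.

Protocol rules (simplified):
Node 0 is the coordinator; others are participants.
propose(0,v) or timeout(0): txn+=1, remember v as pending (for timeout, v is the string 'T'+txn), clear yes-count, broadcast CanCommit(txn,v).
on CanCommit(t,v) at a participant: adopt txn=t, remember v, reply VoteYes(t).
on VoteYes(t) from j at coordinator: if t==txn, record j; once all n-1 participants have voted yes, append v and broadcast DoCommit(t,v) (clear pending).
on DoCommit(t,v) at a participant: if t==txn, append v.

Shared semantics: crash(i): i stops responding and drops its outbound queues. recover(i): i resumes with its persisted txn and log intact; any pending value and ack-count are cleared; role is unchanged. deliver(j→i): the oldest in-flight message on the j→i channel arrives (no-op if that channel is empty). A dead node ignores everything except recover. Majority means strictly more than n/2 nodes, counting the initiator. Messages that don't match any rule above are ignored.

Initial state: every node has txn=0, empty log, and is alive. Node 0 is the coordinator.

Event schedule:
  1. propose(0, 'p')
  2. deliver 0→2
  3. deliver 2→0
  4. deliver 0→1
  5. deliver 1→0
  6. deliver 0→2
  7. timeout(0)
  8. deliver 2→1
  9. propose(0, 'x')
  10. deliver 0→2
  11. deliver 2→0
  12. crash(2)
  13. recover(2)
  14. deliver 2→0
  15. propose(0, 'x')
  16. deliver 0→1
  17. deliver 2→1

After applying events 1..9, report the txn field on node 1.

after 1 — propose(0,'p'): n0:coor/t1/[-]
after 2 — deliver 0→2: n2:part/t1/[-]
after 3 — deliver 2→0: ·
after 4 — deliver 0→1: n1:part/t1/[-]
after 5 — deliver 1→0: n0:coor/t1/[p]
after 6 — deliver 0→2: n2:part/t1/[p]
after 7 — timeout(0): n0:coor/t2/[p]
after 8 — deliver 2→1: ·
after 9 — propose(0,'x'): n0:coor/t3/[p]

1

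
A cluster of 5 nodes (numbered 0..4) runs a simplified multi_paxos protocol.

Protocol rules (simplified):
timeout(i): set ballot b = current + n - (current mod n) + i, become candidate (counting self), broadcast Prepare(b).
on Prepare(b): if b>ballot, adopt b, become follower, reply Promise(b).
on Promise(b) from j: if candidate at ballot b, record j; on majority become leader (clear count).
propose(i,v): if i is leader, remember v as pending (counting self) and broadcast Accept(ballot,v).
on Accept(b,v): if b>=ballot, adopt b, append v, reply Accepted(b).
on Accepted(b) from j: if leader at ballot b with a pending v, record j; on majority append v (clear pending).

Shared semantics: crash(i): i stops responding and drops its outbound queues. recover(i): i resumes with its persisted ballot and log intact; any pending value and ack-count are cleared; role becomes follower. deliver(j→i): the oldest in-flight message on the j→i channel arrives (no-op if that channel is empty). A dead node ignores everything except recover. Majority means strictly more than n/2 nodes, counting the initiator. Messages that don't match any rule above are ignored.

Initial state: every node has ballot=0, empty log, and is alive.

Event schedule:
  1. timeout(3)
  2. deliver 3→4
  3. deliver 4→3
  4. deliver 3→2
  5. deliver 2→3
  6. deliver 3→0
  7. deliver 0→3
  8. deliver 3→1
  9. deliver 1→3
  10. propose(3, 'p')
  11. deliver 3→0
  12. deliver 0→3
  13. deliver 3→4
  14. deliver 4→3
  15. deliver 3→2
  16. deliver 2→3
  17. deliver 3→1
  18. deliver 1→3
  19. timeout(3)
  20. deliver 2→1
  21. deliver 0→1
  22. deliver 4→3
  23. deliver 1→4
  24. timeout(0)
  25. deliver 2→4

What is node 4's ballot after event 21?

8

step 1 timeout(3): 3={cand,b=8,log=-}
step 2 deliver 3→4: 4={foll,b=8,log=-}
step 3 deliver 4→3: —
step 4 deliver 3→2: 2={foll,b=8,log=-}
step 5 deliver 2→3: 3={lead,b=8,log=-}
step 6 deliver 3→0: 0={foll,b=8,log=-}
step 7 deliver 0→3: —
step 8 deliver 3→1: 1={foll,b=8,log=-}
step 9 deliver 1→3: —
step 10 propose(3,'p'): —
step 11 deliver 3→0: 0={foll,b=8,log=p}
step 12 deliver 0→3: —
step 13 deliver 3→4: 4={foll,b=8,log=p}
step 14 deliver 4→3: 3={lead,b=8,log=p}
step 15 deliver 3→2: 2={foll,b=8,log=p}
step 16 deliver 2→3: —
step 17 deliver 3→1: 1={foll,b=8,log=p}
step 18 deliver 1→3: —
step 19 timeout(3): 3={cand,b=13,log=p}
step 20 deliver 2→1: —
step 21 deliver 0→1: —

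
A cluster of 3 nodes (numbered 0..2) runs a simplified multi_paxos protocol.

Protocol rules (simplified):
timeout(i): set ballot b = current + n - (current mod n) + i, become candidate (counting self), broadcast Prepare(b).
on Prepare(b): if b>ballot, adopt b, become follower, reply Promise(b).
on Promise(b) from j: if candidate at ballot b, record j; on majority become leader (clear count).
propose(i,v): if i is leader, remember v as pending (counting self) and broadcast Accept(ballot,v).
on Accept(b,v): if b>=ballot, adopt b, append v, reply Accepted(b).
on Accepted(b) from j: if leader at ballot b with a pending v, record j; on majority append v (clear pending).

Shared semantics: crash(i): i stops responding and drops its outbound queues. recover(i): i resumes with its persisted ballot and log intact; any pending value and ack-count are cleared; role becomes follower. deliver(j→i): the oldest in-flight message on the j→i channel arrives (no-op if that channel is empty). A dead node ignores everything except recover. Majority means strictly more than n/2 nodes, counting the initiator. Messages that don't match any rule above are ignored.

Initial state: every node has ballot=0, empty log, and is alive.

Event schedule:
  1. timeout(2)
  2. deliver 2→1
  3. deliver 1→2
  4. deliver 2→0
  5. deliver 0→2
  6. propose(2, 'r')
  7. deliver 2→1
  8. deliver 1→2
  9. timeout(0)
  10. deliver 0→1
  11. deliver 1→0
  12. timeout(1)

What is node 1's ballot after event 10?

e1 timeout(2): 2[cand,b=5,-]
e2 deliver 2→1: 1[foll,b=5,-]
e3 deliver 1→2: 2[lead,b=5,-]
e4 deliver 2→0: 0[foll,b=5,-]
e5 deliver 0→2: ·
e6 propose(2,'r'): ·
e7 deliver 2→1: 1[foll,b=5,r]
e8 deliver 1→2: 2[lead,b=5,r]
e9 timeout(0): 0[cand,b=6,-]
e10 deliver 0→1: 1[foll,b=6,r]

6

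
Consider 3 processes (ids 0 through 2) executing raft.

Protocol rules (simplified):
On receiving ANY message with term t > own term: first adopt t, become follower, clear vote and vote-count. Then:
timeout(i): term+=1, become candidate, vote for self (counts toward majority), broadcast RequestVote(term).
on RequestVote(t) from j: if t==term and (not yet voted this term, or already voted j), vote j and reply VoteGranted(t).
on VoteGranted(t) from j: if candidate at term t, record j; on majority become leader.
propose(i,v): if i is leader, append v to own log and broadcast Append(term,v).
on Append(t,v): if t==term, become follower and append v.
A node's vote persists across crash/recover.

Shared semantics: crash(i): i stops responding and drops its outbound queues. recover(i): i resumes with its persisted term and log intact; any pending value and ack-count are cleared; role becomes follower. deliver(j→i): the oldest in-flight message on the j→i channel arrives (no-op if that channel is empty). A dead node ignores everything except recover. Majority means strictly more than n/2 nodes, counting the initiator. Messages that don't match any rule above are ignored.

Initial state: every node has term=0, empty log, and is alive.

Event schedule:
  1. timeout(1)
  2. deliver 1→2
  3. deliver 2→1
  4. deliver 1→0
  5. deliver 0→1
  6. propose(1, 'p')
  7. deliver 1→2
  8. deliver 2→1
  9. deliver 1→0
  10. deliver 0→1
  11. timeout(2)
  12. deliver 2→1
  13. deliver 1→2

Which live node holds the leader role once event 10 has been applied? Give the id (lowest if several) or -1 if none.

step 1 timeout(1): 1={cand,t=1,log=-}
step 2 deliver 1→2: 2={foll,t=1,log=-}
step 3 deliver 2→1: 1={lead,t=1,log=-}
step 4 deliver 1→0: 0={foll,t=1,log=-}
step 5 deliver 0→1: —
step 6 propose(1,'p'): 1={lead,t=1,log=p}
step 7 deliver 1→2: 2={foll,t=1,log=p}
step 8 deliver 2→1: —
step 9 deliver 1→0: 0={foll,t=1,log=p}
step 10 deliver 0→1: —

1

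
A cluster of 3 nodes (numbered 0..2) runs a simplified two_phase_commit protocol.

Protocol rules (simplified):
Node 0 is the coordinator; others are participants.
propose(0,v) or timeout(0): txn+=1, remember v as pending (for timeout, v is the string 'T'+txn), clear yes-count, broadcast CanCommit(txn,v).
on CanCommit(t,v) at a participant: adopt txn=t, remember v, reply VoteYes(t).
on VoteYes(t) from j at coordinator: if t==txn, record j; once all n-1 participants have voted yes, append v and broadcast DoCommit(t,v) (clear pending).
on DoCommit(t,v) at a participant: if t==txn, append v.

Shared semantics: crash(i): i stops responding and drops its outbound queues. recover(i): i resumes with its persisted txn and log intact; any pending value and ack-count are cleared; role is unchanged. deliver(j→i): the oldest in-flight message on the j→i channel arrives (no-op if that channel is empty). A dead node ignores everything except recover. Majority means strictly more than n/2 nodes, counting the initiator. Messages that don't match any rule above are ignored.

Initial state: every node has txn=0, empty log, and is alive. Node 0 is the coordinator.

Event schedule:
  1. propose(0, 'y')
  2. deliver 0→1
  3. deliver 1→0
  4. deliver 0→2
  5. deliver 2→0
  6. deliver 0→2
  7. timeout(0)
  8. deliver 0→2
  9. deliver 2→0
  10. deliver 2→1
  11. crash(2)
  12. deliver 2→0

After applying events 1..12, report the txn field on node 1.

1

after 1 — propose(0,'y'): n0:coor/t1/[-]
after 2 — deliver 0→1: n1:part/t1/[-]
after 3 — deliver 1→0: ·
after 4 — deliver 0→2: n2:part/t1/[-]
after 5 — deliver 2→0: n0:coor/t1/[y]
after 6 — deliver 0→2: n2:part/t1/[y]
after 7 — timeout(0): n0:coor/t2/[y]
after 8 — deliver 0→2: n2:part/t2/[y]
after 9 — deliver 2→0: ·
after 10 — deliver 2→1: ·
after 11 — crash(2): n2:✗part/t2/[y]
after 12 — deliver 2→0: ·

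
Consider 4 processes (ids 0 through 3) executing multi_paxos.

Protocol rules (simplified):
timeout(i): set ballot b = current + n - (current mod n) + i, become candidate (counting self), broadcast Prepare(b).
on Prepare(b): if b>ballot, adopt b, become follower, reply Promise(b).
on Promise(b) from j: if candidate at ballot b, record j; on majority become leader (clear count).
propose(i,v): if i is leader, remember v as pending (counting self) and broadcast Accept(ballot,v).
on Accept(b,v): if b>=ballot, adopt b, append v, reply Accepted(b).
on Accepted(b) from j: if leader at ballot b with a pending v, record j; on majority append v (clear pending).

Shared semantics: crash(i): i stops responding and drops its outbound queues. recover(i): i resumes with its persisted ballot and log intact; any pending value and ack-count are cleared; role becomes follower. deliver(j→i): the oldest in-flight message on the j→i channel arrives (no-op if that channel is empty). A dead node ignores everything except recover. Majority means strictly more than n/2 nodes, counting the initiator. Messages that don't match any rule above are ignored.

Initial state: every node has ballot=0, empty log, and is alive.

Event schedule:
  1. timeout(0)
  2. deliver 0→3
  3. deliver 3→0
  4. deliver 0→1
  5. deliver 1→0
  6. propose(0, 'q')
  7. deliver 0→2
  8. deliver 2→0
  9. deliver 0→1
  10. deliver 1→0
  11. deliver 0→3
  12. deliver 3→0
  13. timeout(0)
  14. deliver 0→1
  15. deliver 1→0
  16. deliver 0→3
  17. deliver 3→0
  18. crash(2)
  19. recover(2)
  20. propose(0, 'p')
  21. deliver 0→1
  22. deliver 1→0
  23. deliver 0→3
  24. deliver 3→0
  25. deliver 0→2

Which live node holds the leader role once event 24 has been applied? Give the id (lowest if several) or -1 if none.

step 1 timeout(0): 0={cand,b=4,log=-}
step 2 deliver 0→3: 3={foll,b=4,log=-}
step 3 deliver 3→0: —
step 4 deliver 0→1: 1={foll,b=4,log=-}
step 5 deliver 1→0: 0={lead,b=4,log=-}
step 6 propose(0,'q'): —
step 7 deliver 0→2: 2={foll,b=4,log=-}
step 8 deliver 2→0: —
step 9 deliver 0→1: 1={foll,b=4,log=q}
step 10 deliver 1→0: —
step 11 deliver 0→3: 3={foll,b=4,log=q}
step 12 deliver 3→0: 0={lead,b=4,log=q}
step 13 timeout(0): 0={cand,b=8,log=q}
step 14 deliver 0→1: 1={foll,b=8,log=q}
step 15 deliver 1→0: —
step 16 deliver 0→3: 3={foll,b=8,log=q}
step 17 deliver 3→0: 0={lead,b=8,log=q}
step 18 crash(2): 2={✗foll,b=4,log=-}
step 19 recover(2): 2={foll,b=4,log=-}
step 20 propose(0,'p'): —
step 21 deliver 0→1: 1={foll,b=8,log=q,p}
step 22 deliver 1→0: —
step 23 deliver 0→3: 3={foll,b=8,log=q,p}
step 24 deliver 3→0: 0={lead,b=8,log=q,p}

0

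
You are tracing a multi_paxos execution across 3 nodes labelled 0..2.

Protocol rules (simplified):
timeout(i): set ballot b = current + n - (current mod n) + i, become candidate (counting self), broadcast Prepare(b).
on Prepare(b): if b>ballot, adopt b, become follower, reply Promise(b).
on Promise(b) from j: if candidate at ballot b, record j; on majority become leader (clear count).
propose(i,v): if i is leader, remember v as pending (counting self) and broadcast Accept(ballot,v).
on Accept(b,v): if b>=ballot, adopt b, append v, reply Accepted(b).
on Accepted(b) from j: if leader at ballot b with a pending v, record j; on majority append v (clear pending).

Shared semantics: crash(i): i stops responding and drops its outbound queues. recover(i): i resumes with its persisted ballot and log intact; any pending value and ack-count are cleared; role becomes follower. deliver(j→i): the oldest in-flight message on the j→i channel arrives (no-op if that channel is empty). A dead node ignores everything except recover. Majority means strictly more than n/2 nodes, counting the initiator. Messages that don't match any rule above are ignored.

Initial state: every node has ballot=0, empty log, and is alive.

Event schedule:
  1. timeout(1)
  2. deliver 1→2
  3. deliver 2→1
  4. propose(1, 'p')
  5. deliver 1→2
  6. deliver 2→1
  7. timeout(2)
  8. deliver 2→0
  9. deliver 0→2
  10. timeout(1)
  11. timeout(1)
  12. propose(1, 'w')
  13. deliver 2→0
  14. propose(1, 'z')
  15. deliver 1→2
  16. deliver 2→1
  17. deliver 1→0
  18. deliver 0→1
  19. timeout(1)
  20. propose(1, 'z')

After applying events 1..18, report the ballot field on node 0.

8

e1 timeout(1): 1[cand,b=4,-]
e2 deliver 1→2: 2[foll,b=4,-]
e3 deliver 2→1: 1[lead,b=4,-]
e4 propose(1,'p'): ·
e5 deliver 1→2: 2[foll,b=4,p]
e6 deliver 2→1: 1[lead,b=4,p]
e7 timeout(2): 2[cand,b=8,p]
e8 deliver 2→0: 0[foll,b=8,-]
e9 deliver 0→2: 2[lead,b=8,p]
e10 timeout(1): 1[cand,b=7,p]
e11 timeout(1): 1[cand,b=10,p]
e12 propose(1,'w'): ·
e13 deliver 2→0: ·
e14 propose(1,'z'): ·
e15 deliver 1→2: ·
e16 deliver 2→1: ·
e17 deliver 1→0: ·
e18 deliver 0→1: ·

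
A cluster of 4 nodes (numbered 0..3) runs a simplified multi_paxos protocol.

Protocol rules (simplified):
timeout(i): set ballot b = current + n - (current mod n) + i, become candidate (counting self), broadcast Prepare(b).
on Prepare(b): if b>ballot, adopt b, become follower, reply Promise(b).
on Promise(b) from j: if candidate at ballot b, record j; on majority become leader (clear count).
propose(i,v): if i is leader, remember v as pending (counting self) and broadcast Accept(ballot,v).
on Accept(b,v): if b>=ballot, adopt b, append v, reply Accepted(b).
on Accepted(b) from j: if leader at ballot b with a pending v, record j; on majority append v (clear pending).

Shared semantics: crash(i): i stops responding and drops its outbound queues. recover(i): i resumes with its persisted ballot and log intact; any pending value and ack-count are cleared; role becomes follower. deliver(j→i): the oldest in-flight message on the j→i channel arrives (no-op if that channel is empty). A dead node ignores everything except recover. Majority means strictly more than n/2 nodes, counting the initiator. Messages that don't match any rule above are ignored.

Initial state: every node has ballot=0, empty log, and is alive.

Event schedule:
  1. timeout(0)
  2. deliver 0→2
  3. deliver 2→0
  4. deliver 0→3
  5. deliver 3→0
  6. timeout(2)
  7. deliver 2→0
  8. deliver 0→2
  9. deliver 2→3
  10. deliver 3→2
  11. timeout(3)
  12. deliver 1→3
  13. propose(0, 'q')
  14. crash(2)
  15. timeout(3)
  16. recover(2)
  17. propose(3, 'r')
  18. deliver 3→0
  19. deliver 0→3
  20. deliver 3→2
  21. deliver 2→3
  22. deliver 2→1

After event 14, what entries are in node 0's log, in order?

e1 timeout(0): 0[cand,b=4,-]
e2 deliver 0→2: 2[foll,b=4,-]
e3 deliver 2→0: ·
e4 deliver 0→3: 3[foll,b=4,-]
e5 deliver 3→0: 0[lead,b=4,-]
e6 timeout(2): 2[cand,b=10,-]
e7 deliver 2→0: 0[foll,b=10,-]
e8 deliver 0→2: ·
e9 deliver 2→3: 3[foll,b=10,-]
e10 deliver 3→2: 2[lead,b=10,-]
e11 timeout(3): 3[cand,b=15,-]
e12 deliver 1→3: ·
e13 propose(0,'q'): ·
e14 crash(2): 2[✗lead,b=10,-]

empty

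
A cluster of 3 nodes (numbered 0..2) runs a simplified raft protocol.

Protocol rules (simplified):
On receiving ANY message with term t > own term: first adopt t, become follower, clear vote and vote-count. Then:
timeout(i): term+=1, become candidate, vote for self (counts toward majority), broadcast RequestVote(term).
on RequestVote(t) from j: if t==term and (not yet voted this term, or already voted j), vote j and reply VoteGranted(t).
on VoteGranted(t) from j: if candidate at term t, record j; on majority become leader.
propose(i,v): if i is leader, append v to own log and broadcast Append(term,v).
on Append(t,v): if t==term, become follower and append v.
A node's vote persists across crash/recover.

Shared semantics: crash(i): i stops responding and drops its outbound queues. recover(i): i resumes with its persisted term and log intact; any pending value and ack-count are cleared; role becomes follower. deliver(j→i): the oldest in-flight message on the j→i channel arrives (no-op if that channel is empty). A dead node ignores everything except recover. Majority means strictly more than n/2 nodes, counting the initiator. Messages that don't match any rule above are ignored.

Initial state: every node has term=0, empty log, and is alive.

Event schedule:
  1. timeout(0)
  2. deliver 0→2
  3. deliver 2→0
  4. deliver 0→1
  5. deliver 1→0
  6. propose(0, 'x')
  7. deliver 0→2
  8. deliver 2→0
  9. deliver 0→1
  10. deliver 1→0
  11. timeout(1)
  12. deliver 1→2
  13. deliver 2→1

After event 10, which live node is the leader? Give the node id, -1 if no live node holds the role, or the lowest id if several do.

step 1 timeout(0): 0={cand,t=1,log=-}
step 2 deliver 0→2: 2={foll,t=1,log=-}
step 3 deliver 2→0: 0={lead,t=1,log=-}
step 4 deliver 0→1: 1={foll,t=1,log=-}
step 5 deliver 1→0: —
step 6 propose(0,'x'): 0={lead,t=1,log=x}
step 7 deliver 0→2: 2={foll,t=1,log=x}
step 8 deliver 2→0: —
step 9 deliver 0→1: 1={foll,t=1,log=x}
step 10 deliver 1→0: —

0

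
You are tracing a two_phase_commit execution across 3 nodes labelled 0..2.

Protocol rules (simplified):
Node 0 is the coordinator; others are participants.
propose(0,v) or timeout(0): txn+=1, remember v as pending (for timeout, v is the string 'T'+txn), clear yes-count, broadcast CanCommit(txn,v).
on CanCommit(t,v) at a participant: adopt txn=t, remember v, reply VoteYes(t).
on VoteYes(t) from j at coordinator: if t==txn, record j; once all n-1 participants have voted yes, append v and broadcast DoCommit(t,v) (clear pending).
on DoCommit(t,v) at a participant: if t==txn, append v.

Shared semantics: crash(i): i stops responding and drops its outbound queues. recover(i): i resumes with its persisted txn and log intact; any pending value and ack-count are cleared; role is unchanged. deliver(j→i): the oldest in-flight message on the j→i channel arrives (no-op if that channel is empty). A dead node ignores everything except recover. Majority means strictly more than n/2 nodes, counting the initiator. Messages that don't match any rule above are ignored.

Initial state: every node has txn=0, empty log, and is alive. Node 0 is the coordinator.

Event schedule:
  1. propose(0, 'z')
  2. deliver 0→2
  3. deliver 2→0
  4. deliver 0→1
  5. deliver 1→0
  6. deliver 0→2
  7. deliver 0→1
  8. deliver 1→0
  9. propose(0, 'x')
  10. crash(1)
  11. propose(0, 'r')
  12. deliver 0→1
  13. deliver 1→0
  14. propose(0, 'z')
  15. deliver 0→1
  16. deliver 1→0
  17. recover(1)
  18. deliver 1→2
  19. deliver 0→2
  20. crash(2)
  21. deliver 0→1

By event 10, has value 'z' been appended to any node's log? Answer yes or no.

yes

after 1 — propose(0,'z'): n0:coor/t1/[-]
after 2 — deliver 0→2: n2:part/t1/[-]
after 3 — deliver 2→0: ·
after 4 — deliver 0→1: n1:part/t1/[-]
after 5 — deliver 1→0: n0:coor/t1/[z]
after 6 — deliver 0→2: n2:part/t1/[z]
after 7 — deliver 0→1: n1:part/t1/[z]
after 8 — deliver 1→0: ·
after 9 — propose(0,'x'): n0:coor/t2/[z]
after 10 — crash(1): n1:✗part/t1/[z]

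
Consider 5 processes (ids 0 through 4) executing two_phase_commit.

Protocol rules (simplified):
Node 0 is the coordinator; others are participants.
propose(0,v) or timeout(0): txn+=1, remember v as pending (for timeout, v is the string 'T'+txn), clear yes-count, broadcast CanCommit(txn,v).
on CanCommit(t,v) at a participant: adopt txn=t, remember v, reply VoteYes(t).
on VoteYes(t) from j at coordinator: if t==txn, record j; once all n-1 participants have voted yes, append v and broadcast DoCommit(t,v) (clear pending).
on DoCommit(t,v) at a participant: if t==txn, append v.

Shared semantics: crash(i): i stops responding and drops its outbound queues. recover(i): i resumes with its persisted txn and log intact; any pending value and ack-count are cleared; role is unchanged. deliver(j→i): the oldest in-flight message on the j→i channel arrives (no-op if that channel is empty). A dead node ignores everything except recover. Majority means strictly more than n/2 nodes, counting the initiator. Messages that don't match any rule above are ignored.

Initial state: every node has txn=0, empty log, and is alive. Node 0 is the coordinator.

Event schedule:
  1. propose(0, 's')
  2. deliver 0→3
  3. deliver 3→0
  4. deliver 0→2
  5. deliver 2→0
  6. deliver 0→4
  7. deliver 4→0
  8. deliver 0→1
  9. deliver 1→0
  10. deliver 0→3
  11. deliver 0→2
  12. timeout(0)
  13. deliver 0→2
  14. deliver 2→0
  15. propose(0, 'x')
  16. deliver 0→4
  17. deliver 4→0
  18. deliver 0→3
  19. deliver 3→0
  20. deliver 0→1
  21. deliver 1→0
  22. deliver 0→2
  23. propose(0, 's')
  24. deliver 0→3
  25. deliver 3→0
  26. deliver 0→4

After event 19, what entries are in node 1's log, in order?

empty

after 1 — propose(0,'s'): n0:coor/t1/[-]
after 2 — deliver 0→3: n3:part/t1/[-]
after 3 — deliver 3→0: ·
after 4 — deliver 0→2: n2:part/t1/[-]
after 5 — deliver 2→0: ·
after 6 — deliver 0→4: n4:part/t1/[-]
after 7 — deliver 4→0: ·
after 8 — deliver 0→1: n1:part/t1/[-]
after 9 — deliver 1→0: n0:coor/t1/[s]
after 10 — deliver 0→3: n3:part/t1/[s]
after 11 — deliver 0→2: n2:part/t1/[s]
after 12 — timeout(0): n0:coor/t2/[s]
after 13 — deliver 0→2: n2:part/t2/[s]
after 14 — deliver 2→0: ·
after 15 — propose(0,'x'): n0:coor/t3/[s]
after 16 — deliver 0→4: n4:part/t1/[s]
after 17 — deliver 4→0: ·
after 18 — deliver 0→3: n3:part/t2/[s]
after 19 — deliver 3→0: ·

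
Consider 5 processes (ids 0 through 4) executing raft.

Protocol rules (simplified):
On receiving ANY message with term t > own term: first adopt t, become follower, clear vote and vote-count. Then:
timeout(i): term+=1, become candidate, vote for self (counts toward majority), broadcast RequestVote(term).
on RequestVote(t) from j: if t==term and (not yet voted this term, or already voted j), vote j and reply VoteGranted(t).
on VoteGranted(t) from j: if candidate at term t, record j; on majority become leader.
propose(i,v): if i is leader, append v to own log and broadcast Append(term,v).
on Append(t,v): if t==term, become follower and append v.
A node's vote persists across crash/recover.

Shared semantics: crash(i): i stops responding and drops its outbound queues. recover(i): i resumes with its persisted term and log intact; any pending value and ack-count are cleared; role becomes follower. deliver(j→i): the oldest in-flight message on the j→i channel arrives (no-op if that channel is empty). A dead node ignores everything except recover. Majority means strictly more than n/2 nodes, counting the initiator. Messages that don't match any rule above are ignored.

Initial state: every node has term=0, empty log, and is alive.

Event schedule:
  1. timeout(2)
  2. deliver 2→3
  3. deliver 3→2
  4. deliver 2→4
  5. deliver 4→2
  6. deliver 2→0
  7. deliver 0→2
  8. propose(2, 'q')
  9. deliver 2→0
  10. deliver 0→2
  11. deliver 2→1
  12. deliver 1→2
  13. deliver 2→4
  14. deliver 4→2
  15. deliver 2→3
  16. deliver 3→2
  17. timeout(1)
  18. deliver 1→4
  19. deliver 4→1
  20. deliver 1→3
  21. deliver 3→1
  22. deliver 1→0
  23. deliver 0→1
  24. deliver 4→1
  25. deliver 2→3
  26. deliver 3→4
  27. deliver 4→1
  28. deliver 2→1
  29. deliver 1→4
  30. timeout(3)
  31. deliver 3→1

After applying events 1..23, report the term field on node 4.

e1 timeout(2): 2[cand,t=1,-]
e2 deliver 2→3: 3[foll,t=1,-]
e3 deliver 3→2: ·
e4 deliver 2→4: 4[foll,t=1,-]
e5 deliver 4→2: 2[lead,t=1,-]
e6 deliver 2→0: 0[foll,t=1,-]
e7 deliver 0→2: ·
e8 propose(2,'q'): 2[lead,t=1,q]
e9 deliver 2→0: 0[foll,t=1,q]
e10 deliver 0→2: ·
e11 deliver 2→1: 1[foll,t=1,-]
e12 deliver 1→2: ·
e13 deliver 2→4: 4[foll,t=1,q]
e14 deliver 4→2: ·
e15 deliver 2→3: 3[foll,t=1,q]
e16 deliver 3→2: ·
e17 timeout(1): 1[cand,t=2,-]
e18 deliver 1→4: 4[foll,t=2,q]
e19 deliver 4→1: ·
e20 deliver 1→3: 3[foll,t=2,q]
e21 deliver 3→1: 1[lead,t=2,-]
e22 deliver 1→0: 0[foll,t=2,q]
e23 deliver 0→1: ·

2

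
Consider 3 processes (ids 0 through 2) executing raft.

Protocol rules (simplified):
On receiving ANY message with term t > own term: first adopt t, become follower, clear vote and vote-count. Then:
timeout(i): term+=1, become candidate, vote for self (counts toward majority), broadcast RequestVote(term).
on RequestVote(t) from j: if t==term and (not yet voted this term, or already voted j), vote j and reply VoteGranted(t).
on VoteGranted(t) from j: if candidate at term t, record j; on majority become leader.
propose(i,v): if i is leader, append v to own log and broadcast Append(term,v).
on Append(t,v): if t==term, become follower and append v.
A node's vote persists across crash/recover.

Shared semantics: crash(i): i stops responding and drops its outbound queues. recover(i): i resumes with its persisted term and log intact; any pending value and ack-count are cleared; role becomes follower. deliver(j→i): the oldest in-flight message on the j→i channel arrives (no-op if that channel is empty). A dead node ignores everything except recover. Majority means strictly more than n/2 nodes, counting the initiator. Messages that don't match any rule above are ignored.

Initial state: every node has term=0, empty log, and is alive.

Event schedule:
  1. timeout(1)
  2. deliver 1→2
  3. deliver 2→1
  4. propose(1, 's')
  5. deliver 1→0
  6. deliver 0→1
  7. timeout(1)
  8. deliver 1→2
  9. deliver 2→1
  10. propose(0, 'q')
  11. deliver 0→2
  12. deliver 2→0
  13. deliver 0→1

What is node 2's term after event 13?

after 1 — timeout(1): n1:cand/t1/[-]
after 2 — deliver 1→2: n2:foll/t1/[-]
after 3 — deliver 2→1: n1:lead/t1/[-]
after 4 — propose(1,'s'): n1:lead/t1/[s]
after 5 — deliver 1→0: n0:foll/t1/[-]
after 6 — deliver 0→1: ·
after 7 — timeout(1): n1:cand/t2/[s]
after 8 — deliver 1→2: n2:foll/t1/[s]
after 9 — deliver 2→1: ·
after 10 — propose(0,'q'): ·
after 11 — deliver 0→2: ·
after 12 — deliver 2→0: ·
after 13 — deliver 0→1: ·

1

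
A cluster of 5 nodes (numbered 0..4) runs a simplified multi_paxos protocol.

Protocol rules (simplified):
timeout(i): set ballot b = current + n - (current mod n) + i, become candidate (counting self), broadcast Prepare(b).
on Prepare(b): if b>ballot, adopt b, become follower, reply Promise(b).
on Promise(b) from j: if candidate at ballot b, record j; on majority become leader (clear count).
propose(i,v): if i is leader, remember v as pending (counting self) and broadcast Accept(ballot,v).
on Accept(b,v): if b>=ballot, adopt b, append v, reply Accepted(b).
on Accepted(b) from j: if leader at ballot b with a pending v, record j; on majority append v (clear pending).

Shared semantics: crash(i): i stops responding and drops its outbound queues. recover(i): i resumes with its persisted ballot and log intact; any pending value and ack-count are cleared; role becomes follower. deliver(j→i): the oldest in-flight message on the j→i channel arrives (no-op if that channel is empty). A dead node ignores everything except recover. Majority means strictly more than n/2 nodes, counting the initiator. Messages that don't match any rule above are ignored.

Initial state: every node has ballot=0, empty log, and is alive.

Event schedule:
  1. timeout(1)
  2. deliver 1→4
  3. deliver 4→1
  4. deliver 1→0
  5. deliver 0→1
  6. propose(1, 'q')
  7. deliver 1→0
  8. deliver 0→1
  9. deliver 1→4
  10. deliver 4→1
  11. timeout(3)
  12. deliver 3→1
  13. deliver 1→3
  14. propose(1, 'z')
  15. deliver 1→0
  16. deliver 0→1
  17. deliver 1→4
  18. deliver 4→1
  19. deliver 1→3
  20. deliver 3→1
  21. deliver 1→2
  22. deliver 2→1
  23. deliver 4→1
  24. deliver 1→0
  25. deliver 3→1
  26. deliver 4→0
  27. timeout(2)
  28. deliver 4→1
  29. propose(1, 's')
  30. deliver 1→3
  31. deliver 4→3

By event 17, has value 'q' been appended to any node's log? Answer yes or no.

yes

[1] timeout(1) → N1(cand b6 [-])
[2] deliver 1→4 → N4(foll b6 [-])
[3] deliver 4→1 → ∅
[4] deliver 1→0 → N0(foll b6 [-])
[5] deliver 0→1 → N1(lead b6 [-])
[6] propose(1,'q') → ∅
[7] deliver 1→0 → N0(foll b6 [q])
[8] deliver 0→1 → ∅
[9] deliver 1→4 → N4(foll b6 [q])
[10] deliver 4→1 → N1(lead b6 [q])
[11] timeout(3) → N3(cand b8 [-])
[12] deliver 3→1 → N1(foll b8 [q])
[13] deliver 1→3 → ∅
[14] propose(1,'z') → ∅
[15] deliver 1→0 → ∅
[16] deliver 0→1 → ∅
[17] deliver 1→4 → ∅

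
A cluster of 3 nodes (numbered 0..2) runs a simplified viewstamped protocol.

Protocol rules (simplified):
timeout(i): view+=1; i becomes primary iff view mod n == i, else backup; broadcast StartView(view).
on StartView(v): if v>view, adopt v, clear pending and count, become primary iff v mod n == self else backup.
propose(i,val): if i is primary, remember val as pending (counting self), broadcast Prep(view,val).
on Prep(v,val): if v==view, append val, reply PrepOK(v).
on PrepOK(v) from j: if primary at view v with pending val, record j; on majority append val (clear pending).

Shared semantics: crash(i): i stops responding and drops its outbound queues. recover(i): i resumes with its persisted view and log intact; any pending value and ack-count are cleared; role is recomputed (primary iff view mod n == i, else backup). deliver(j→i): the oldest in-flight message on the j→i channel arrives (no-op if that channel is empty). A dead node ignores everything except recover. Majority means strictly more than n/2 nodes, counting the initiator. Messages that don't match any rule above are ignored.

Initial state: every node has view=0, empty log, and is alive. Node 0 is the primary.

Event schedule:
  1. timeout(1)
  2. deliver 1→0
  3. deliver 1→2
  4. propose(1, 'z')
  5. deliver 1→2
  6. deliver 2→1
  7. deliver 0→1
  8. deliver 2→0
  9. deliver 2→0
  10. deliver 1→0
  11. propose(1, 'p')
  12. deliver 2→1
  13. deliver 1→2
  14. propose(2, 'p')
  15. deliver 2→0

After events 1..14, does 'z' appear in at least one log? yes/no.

yes

1. timeout(1):  <1:prim v1 ->
2. deliver 1→0:  <0:back v1 ->
3. deliver 1→2:  <2:back v1 ->
4. propose(1,'z'):  nop
5. deliver 1→2:  <2:back v1 z>
6. deliver 2→1:  <1:prim v1 z>
7. deliver 0→1:  nop
8. deliver 2→0:  nop
9. deliver 2→0:  nop
10. deliver 1→0:  <0:back v1 z>
11. propose(1,'p'):  nop
12. deliver 2→1:  nop
13. deliver 1→2:  <2:back v1 z,p>
14. propose(2,'p'):  nop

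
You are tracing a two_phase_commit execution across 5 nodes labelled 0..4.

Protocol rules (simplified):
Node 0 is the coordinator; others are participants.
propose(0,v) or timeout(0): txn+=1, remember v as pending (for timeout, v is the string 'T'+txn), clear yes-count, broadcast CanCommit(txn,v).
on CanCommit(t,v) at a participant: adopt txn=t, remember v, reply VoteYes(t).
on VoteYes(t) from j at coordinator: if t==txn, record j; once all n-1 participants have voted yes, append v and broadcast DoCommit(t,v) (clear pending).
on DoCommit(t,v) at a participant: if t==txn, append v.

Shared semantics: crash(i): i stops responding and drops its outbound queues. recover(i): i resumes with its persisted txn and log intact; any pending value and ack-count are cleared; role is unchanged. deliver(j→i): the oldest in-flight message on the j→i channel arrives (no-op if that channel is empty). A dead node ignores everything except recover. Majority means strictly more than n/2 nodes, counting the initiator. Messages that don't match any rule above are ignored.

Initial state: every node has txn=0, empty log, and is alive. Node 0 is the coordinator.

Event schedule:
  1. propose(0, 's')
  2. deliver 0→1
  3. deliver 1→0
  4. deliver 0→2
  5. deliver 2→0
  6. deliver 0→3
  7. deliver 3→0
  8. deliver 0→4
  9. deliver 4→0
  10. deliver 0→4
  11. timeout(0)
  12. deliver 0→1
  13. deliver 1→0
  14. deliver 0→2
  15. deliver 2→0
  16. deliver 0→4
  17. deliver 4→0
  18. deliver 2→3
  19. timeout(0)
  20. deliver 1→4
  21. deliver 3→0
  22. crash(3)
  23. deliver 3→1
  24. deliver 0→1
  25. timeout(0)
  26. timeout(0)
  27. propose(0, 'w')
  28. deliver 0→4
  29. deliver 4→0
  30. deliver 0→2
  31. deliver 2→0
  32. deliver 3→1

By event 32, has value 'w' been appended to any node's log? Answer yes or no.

no

1. propose(0,'s'):  <0:coor t1 ->
2. deliver 0→1:  <1:part t1 ->
3. deliver 1→0:  nop
4. deliver 0→2:  <2:part t1 ->
5. deliver 2→0:  nop
6. deliver 0→3:  <3:part t1 ->
7. deliver 3→0:  nop
8. deliver 0→4:  <4:part t1 ->
9. deliver 4→0:  <0:coor t1 s>
10. deliver 0→4:  <4:part t1 s>
11. timeout(0):  <0:coor t2 s>
12. deliver 0→1:  <1:part t1 s>
13. deliver 1→0:  nop
14. deliver 0→2:  <2:part t1 s>
15. deliver 2→0:  nop
16. deliver 0→4:  <4:part t2 s>
17. deliver 4→0:  nop
18. deliver 2→3:  nop
19. timeout(0):  <0:coor t3 s>
20. deliver 1→4:  nop
21. deliver 3→0:  nop
22. crash(3):  <3:✗part t1 ->
23. deliver 3→1:  nop
24. deliver 0→1:  <1:part t2 s>
25. timeout(0):  <0:coor t4 s>
26. timeout(0):  <0:coor t5 s>
27. propose(0,'w'):  <0:coor t6 s>
28. deliver 0→4:  <4:part t3 s>
29. deliver 4→0:  nop
30. deliver 0→2:  <2:part t2 s>
31. deliver 2→0:  nop
32. deliver 3→1:  nop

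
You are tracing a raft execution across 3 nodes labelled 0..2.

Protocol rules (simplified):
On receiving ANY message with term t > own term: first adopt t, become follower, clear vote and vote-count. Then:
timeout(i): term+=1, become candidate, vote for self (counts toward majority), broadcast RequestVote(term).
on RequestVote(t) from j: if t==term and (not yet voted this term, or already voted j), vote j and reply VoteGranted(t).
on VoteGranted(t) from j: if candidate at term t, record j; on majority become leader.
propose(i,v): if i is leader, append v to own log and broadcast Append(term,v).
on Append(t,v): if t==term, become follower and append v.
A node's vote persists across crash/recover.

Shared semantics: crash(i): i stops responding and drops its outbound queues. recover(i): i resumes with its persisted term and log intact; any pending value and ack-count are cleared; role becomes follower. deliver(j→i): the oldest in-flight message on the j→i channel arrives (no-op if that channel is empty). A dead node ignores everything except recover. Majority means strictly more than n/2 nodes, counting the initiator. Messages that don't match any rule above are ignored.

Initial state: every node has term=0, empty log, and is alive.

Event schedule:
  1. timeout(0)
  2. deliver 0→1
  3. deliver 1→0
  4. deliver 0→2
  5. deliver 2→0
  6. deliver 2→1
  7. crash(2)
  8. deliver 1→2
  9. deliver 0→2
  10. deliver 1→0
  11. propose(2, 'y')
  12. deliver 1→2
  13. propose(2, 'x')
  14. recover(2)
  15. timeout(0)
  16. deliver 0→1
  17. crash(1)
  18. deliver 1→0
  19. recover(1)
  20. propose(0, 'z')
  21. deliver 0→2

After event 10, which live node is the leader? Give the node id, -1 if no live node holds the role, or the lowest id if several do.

0

step 1 timeout(0): 0={cand,t=1,log=-}
step 2 deliver 0→1: 1={foll,t=1,log=-}
step 3 deliver 1→0: 0={lead,t=1,log=-}
step 4 deliver 0→2: 2={foll,t=1,log=-}
step 5 deliver 2→0: —
step 6 deliver 2→1: —
step 7 crash(2): 2={✗foll,t=1,log=-}
step 8 deliver 1→2: —
step 9 deliver 0→2: —
step 10 deliver 1→0: —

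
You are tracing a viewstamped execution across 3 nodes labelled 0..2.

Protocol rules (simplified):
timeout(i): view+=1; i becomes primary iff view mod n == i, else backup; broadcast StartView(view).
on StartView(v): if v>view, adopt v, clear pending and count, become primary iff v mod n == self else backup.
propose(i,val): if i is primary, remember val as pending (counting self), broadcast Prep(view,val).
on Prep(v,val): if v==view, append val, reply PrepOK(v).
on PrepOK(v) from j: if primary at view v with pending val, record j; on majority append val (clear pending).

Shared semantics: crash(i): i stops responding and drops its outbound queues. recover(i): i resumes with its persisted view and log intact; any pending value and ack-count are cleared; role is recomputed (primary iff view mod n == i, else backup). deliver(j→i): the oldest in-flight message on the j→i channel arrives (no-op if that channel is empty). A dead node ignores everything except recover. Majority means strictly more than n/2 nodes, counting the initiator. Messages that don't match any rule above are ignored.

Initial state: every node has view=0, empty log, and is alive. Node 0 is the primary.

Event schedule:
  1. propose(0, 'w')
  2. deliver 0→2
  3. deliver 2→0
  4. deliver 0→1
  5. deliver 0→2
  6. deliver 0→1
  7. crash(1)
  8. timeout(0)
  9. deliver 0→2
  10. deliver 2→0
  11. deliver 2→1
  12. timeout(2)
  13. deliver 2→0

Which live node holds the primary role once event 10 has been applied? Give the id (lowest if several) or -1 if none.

[1] propose(0,'w') → ∅
[2] deliver 0→2 → N2(back v0 [w])
[3] deliver 2→0 → N0(prim v0 [w])
[4] deliver 0→1 → N1(back v0 [w])
[5] deliver 0→2 → ∅
[6] deliver 0→1 → ∅
[7] crash(1) → N1(✗back v0 [w])
[8] timeout(0) → N0(back v1 [w])
[9] deliver 0→2 → N2(back v1 [w])
[10] deliver 2→0 → ∅

-1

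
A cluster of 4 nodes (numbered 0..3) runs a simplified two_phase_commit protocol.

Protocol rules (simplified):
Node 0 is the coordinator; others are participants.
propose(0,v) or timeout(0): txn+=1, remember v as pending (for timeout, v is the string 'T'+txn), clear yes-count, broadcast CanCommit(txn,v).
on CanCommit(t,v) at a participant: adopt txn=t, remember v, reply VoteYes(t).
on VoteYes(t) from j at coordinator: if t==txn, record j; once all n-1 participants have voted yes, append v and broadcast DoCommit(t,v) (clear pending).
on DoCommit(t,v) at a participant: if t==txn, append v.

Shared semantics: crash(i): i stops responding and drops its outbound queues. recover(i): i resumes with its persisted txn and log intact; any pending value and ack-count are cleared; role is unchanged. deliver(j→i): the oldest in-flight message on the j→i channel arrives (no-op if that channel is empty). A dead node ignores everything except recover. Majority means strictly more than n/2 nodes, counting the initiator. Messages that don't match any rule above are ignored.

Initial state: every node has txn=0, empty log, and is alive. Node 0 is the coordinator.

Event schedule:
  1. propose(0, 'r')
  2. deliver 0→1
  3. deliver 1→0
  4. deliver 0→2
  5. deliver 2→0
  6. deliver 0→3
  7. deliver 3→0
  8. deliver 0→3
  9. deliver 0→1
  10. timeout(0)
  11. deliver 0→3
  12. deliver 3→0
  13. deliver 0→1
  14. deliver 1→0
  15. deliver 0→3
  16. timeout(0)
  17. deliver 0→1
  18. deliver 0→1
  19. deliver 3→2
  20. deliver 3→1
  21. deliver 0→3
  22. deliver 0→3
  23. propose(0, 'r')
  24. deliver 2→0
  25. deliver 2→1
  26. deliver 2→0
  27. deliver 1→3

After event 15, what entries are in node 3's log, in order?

[1] propose(0,'r') → N0(coor t1 [-])
[2] deliver 0→1 → N1(part t1 [-])
[3] deliver 1→0 → ∅
[4] deliver 0→2 → N2(part t1 [-])
[5] deliver 2→0 → ∅
[6] deliver 0→3 → N3(part t1 [-])
[7] deliver 3→0 → N0(coor t1 [r])
[8] deliver 0→3 → N3(part t1 [r])
[9] deliver 0→1 → N1(part t1 [r])
[10] timeout(0) → N0(coor t2 [r])
[11] deliver 0→3 → N3(part t2 [r])
[12] deliver 3→0 → ∅
[13] deliver 0→1 → N1(part t2 [r])
[14] deliver 1→0 → ∅
[15] deliver 0→3 → ∅

r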